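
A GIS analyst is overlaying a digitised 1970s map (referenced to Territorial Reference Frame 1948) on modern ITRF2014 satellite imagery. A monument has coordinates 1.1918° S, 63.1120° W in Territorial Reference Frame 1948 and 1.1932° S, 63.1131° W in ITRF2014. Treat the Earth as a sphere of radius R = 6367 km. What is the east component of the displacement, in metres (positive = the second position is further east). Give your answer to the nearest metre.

ΔE = -122 m

Δφ = -1.1932° − -1.1918° = -0.0014°; Δλ = -63.1131° − -63.1120° = -0.0011°.
1° along a meridian = πR/180 = 111125 m.
ΔN = Δφ × 111125 = -155.6 m; ΔE = Δλ × 111125 × cos(-1.1918°) = -0.0011 × 111125 × 0.999784 = -122.2 m.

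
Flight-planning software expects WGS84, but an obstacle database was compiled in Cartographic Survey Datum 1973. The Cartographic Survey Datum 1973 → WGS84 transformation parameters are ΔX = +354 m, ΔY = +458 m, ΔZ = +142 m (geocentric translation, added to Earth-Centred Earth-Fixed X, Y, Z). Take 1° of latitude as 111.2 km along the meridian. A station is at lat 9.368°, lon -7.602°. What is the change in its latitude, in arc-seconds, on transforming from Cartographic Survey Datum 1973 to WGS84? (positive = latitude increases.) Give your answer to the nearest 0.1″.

Δφ = 3.0″

sin φ = 0.162775, cos φ = 0.986663, sin λ = -0.132291, cos λ = 0.991211.
North component: ΔN = −sin φ cos λ·ΔX − sin φ sin λ·ΔY + cos φ·ΔZ = −(0.162775)(0.991211)(354) − (0.162775)(-0.132291)(458) + (0.986663)(142) = 92.85 m.
1° of latitude spans 111200 m, so Δφ = 92.85 / 111200 × 3600 = 3.006″.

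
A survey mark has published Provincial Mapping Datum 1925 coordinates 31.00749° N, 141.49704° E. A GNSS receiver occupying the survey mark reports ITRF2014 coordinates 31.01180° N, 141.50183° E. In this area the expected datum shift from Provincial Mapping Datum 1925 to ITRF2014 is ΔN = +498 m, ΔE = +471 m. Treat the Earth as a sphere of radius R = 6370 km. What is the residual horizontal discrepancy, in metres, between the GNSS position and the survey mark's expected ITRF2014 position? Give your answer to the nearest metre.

24 m

Observed coordinate differences: Δφ = +0.00431°, Δλ = +0.00479°.
Converting to metres (1° lat = 111177 m, cos φ = 0.857100): observed ΔN = 479.2 m, observed ΔE = 456.4 m.
Subtracting the expected shift leaves a residual of 479.2 − (498) = -18.8 m north and 456.4 − (471) = -14.6 m east.
Residual distance = √((-18.8)² + (-14.6)²) = 23.8 m.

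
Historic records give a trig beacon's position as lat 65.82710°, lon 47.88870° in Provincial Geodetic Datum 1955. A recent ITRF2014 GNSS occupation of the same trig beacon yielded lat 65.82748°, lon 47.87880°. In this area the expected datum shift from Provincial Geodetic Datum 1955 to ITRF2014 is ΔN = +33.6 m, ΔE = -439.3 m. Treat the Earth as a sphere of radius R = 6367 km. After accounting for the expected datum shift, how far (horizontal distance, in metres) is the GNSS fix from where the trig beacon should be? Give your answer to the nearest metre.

14 m

Observed coordinate differences: Δφ = +0.00038°, Δλ = -0.00990°.
Converting to metres (1° lat = 111125 m, cos φ = 0.409492): observed ΔN = 42.2 m, observed ΔE = -450.5 m.
Subtracting the expected shift leaves a residual of 42.2 − (33.6) = 8.6 m north and -450.5 − (-439.3) = -11.2 m east.
Residual distance = √(8.6² + (-11.2)²) = 14.1 m.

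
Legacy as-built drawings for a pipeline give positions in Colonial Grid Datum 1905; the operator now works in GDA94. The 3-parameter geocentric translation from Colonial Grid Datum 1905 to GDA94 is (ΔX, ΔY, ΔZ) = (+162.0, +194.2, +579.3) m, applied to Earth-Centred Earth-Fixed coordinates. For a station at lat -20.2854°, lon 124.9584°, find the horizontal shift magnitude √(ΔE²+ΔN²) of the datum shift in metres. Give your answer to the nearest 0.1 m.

At φ = -20.2854°, λ = 124.9584°: sin φ = -0.346697, cos φ = 0.937977, sin λ = 0.819568, cos λ = -0.572982.
ΔE = −sin λ·ΔX + cos λ·ΔY = −(0.819568)·(162.0) + (-0.572982)·(194.2) = -244.04 m.
ΔN = −sin φ cos λ·ΔX − sin φ sin λ·ΔY + cos φ·ΔZ = −(-0.346697)(-0.572982)(162.0) − (-0.346697)(0.819568)(194.2) + (0.937977)(579.3) = 566.37 m.
Horizontal magnitude = √(ΔE² + ΔN²) = √((-244.04)² + 566.37²) = 616.71 m.

616.7 m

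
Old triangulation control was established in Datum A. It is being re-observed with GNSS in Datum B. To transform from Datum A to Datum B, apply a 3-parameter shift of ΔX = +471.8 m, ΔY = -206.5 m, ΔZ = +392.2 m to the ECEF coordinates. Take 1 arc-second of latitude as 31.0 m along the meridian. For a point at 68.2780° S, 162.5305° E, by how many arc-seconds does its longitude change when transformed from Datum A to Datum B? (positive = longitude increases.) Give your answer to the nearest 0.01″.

Δλ = 4.82″

sin φ = -0.928991, cos φ = 0.370103, sin λ = 0.300198, cos λ = -0.953877.
East component: ΔE = −sin λ·ΔX + cos λ·ΔY = −(0.300198)(471.8) + (-0.953877)(-206.5) = 55.34 m.
1° of latitude spans 3600 × 31.00 = 111600 m; at latitude φ, 1° of longitude spans that × cos φ = 41303.5 m, so Δλ = 55.34 / 41303.5 × 3600 = 4.824″.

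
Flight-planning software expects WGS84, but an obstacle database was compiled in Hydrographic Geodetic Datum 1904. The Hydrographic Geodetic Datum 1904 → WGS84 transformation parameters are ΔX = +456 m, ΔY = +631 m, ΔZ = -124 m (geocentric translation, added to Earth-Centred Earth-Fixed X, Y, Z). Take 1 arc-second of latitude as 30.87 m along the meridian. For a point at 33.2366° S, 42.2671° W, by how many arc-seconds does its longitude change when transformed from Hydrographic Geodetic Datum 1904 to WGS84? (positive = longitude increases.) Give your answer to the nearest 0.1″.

sin φ = -0.548098, cos φ = 0.836414, sin λ = -0.672588, cos λ = 0.740017.
East component: ΔE = −sin λ·ΔX + cos λ·ΔY = −(-0.672588)(456) + (0.740017)(631) = 773.65 m.
1° of latitude spans 3600 × 30.87 = 111132 m; at latitude φ, 1° of longitude spans that × cos φ = 92952.4 m, so Δλ = 773.65 / 92952.4 × 3600 = 29.963″.

Δλ = 30.0″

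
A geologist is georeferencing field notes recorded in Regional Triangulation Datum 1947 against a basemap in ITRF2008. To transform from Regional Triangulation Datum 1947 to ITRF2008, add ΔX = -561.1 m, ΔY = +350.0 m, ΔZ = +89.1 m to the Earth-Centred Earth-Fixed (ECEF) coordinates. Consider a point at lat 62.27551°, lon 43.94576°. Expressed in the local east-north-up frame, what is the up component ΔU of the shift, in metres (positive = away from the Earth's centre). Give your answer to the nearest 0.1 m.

ΔU = 3.9 m

At φ = 62.27551°, λ = 43.94576°: sin φ = 0.885195, cos φ = 0.465220, sin λ = 0.693977, cos λ = 0.719997.
ΔU = cos φ cos λ·ΔX + cos φ sin λ·ΔY + sin φ·ΔZ = (0.465220)(0.719997)(-561.1) + (0.465220)(0.693977)(350.0) + (0.885195)(89.1) = 3.92 m.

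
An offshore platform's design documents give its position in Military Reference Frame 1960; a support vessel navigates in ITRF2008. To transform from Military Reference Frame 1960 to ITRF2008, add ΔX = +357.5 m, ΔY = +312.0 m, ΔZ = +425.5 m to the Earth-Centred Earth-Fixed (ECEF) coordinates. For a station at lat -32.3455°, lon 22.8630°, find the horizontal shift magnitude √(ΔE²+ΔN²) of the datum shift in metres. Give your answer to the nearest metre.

619 m

The local east axis at (φ, λ) is (−sin λ, cos λ, 0), so ΔE = −sin(22.8630°)·357.5 + cos(22.8630°)·312.0 = 148.59 m.
The local north axis is (−sin φ cos λ, −sin φ sin λ, cos φ), giving ΔN = 176.244 + 64.856 + 359.478 = 600.58 m.
Horizontal magnitude = √(ΔE² + ΔN²) = √(148.59² + 600.58²) = 618.69 m.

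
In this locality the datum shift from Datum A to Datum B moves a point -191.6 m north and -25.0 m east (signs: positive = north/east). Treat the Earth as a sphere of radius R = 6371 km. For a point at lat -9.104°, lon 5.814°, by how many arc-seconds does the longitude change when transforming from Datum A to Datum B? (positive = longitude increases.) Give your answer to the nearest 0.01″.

At latitude -9.104°, cos φ = 0.987403.
One radian of longitude at latitude φ spans R cos φ, so Δλ = ΔE / (R cos φ) = -25.0 / (6371000 × 0.987403) = -3.9741e-06 rad = -0.820″.

Δλ = -0.82″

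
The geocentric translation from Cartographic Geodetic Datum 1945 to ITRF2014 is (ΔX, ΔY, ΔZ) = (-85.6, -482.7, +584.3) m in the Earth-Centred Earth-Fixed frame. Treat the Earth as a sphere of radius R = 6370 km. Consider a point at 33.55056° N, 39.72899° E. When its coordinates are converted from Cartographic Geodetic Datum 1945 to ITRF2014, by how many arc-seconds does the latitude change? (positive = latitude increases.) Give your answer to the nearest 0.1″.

Δφ = 22.5″

sin φ = 0.552673, cos φ = 0.833398, sin λ = 0.639157, cos λ = 0.769076.
North component: ΔN = −sin φ cos λ·ΔX − sin φ sin λ·ΔY + cos φ·ΔZ = −(0.552673)(0.769076)(-85.6) − (0.552673)(0.639157)(-482.7) + (0.833398)(584.3) = 693.85 m.
1° of latitude spans πR/180 = 111177 m, so Δφ = 693.85 / 111177 × 3600 = 22.467″.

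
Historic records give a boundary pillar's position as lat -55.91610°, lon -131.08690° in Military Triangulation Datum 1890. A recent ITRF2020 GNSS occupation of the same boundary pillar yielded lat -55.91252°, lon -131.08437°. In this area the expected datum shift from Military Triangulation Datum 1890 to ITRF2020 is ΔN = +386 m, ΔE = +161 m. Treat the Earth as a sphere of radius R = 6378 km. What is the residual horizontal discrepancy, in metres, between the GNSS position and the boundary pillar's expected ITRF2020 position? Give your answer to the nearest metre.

Observed coordinate differences: Δφ = +0.00358°, Δλ = +0.00253°.
Converting to metres (1° lat = 111317 m, cos φ = 0.560406): observed ΔN = 398.5 m, observed ΔE = 157.8 m.
Subtracting the expected shift leaves a residual of 398.5 − (386) = 12.5 m north and 157.8 − (161) = -3.2 m east.
Residual distance = √(12.5² + (-3.2)²) = 12.9 m.

13 m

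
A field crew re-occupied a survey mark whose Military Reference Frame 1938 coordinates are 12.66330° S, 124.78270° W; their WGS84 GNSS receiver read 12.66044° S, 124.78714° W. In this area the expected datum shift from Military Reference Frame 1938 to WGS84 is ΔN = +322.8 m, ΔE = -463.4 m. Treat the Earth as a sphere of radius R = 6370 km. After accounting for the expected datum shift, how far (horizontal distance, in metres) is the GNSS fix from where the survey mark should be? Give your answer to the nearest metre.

19 m

Observed coordinate differences: Δφ = +0.00286°, Δλ = -0.00444°.
Converting to metres (1° lat = 111177 m, cos φ = 0.975675): observed ΔN = 318.0 m, observed ΔE = -481.6 m.
Subtracting the expected shift leaves a residual of 318.0 − (322.8) = -4.8 m north and -481.6 − (-463.4) = -18.2 m east.
Residual distance = √((-4.8)² + (-18.2)²) = 18.9 m.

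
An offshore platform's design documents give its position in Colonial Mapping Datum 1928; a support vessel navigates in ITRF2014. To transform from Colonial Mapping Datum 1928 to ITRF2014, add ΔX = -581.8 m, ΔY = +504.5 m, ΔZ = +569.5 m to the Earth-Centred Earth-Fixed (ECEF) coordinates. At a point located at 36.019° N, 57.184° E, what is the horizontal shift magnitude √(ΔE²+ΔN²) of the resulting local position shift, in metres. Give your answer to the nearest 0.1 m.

At φ = 36.019°, λ = 57.184°: sin φ = 0.588054, cos φ = 0.808822, sin λ = 0.840415, cos λ = 0.541943.
ΔE = −sin λ·ΔX + cos λ·ΔY = −(0.840415)·(-581.8) + (0.541943)·(504.5) = 762.36 m.
ΔN = −sin φ cos λ·ΔX − sin φ sin λ·ΔY + cos φ·ΔZ = −(0.588054)(0.541943)(-581.8) − (0.588054)(0.840415)(504.5) + (0.808822)(569.5) = 396.71 m.
Horizontal magnitude = √(ΔE² + ΔN²) = √(762.36² + 396.71²) = 859.41 m.

859.4 m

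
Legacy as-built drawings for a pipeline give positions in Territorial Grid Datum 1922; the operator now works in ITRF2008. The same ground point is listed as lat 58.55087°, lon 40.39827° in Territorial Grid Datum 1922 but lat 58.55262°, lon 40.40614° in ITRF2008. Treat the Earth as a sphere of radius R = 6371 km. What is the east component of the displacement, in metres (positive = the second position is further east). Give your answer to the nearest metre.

ΔE = 457 m

Δφ = 58.55262° − 58.55087° = +0.00175°; Δλ = 40.40614° − 40.39827° = +0.00787°.
1° along a meridian = πR/180 = 111195 m.
ΔN = Δφ × 111195 = 194.6 m; ΔE = Δλ × 111195 × cos(58.55087°) = +0.00787 × 111195 × 0.521741 = 456.6 m.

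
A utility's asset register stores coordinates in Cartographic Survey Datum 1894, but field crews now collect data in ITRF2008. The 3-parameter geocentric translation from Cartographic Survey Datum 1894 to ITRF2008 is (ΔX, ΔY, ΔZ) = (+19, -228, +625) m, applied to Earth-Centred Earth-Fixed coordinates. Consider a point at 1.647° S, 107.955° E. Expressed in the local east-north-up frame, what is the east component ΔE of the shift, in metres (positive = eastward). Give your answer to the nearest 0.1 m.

At φ = -1.647°, λ = 107.955°: sin φ = -0.028742, cos φ = 0.999587, sin λ = 0.951299, cos λ = -0.308270.
ΔE = −sin λ·ΔX + cos λ·ΔY = −(0.951299)·(19) + (-0.308270)·(-228) = 52.21 m.

ΔE = 52.2 m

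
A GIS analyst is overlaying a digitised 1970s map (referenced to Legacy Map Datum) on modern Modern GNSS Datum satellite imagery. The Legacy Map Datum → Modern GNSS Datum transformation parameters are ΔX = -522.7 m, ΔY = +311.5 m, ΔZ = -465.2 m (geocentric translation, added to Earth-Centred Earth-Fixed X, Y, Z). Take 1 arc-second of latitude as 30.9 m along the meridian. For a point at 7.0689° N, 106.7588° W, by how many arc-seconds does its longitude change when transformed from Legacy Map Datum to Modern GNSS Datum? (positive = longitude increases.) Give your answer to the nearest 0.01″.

Δλ = -19.25″

sin φ = 0.123063, cos φ = 0.992399, sin λ = -0.957527, cos λ = -0.288343.
East component: ΔE = −sin λ·ΔX + cos λ·ΔY = −(-0.957527)(-522.7) + (-0.288343)(311.5) = -590.32 m.
1° of latitude spans 3600 × 30.90 = 111240 m; at latitude φ, 1° of longitude spans that × cos φ = 110394.5 m, so Δλ = -590.32 / 110394.5 × 3600 = -19.250″.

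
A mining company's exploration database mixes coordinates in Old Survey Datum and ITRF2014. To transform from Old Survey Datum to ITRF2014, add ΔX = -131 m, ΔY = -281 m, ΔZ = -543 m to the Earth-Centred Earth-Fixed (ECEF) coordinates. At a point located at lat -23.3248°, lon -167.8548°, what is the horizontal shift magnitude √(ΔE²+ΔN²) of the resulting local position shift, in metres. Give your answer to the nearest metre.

The local east axis at (φ, λ) is (−sin λ, cos λ, 0), so ΔE = −sin(-167.8548°)·(-131) + cos(-167.8548°)·(-281) = 247.15 m.
The local north axis is (−sin φ cos λ, −sin φ sin λ, cos φ), giving ΔN = 50.708 + 23.408 − 498.623 = -424.51 m.
Horizontal magnitude = √(ΔE² + ΔN²) = √(247.15² + (-424.51)²) = 491.21 m.

491 m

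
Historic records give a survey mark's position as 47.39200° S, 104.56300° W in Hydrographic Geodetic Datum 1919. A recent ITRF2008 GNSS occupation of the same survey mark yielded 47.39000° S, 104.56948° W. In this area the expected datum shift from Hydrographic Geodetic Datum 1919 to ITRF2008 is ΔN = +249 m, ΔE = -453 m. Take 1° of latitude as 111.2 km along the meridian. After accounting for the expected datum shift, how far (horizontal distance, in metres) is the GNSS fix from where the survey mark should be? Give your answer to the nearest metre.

Observed coordinate differences: Δφ = +0.00200°, Δλ = -0.00648°.
Converting to metres (1° lat = 111200 m, cos φ = 0.676979): observed ΔN = 222.4 m, observed ΔE = -487.8 m.
Subtracting the expected shift leaves a residual of 222.4 − (249) = -26.6 m north and -487.8 − (-453) = -34.8 m east.
Residual distance = √((-26.6)² + (-34.8)²) = 43.8 m.

44 m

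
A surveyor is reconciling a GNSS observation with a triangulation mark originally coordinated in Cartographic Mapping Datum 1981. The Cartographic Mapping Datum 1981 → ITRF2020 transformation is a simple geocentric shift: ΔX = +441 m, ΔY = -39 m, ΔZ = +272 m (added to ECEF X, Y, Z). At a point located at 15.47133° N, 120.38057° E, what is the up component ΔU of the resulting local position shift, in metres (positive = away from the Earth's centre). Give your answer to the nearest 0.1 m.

The local up (radial) axis is (cos φ cos λ, cos φ sin λ, sin φ), giving ΔU = -214.950 − 32.426 + 72.558 = -174.82 m.

ΔU = -174.8 m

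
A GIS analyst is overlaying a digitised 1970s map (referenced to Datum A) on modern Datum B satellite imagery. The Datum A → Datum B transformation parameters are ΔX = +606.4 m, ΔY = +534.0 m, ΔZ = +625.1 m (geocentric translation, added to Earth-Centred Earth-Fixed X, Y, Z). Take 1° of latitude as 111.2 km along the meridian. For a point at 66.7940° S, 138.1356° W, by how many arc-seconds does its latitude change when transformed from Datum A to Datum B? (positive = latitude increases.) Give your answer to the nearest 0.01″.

Δφ = -16.07″

sin φ = -0.919094, cos φ = 0.394038, sin λ = -0.667370, cos λ = -0.744726.
North component: ΔN = −sin φ cos λ·ΔX − sin φ sin λ·ΔY + cos φ·ΔZ = −(-0.919094)(-0.744726)(606.4) − (-0.919094)(-0.667370)(534.0) + (0.394038)(625.1) = -496.29 m.
1° of latitude spans 111200 m, so Δφ = -496.29 / 111200 × 3600 = -16.067″.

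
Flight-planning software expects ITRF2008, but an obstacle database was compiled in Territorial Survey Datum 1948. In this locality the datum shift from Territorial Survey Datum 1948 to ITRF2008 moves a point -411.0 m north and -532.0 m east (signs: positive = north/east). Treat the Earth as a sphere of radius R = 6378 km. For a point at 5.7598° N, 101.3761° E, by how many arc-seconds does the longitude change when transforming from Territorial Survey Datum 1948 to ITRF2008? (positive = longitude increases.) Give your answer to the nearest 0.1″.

At latitude 5.7598°, cos φ = 0.994951.
One radian of longitude at latitude φ spans R cos φ, so Δλ = ΔE / (R cos φ) = -532.0 / (6378000 × 0.994951) = -8.3835e-05 rad = -17.292″.

Δλ = -17.3″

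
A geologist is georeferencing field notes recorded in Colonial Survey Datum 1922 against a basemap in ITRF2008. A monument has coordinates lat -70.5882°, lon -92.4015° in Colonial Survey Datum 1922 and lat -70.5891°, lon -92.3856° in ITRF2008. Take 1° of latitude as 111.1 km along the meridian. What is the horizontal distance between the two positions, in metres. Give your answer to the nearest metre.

596 m

Δφ = -70.5891° − -70.5882° = -0.0009°; Δλ = -92.3856° − -92.4015° = +0.0159°.
ΔN = Δφ × 111100 = -100.0 m; ΔE = Δλ × 111100 × cos(-70.5882°) = +0.0159 × 111100 × 0.332355 = 587.1 m.
Distance = √(ΔE² + ΔN²) = √(587.1² + (-100.0)²) = 595.6 m.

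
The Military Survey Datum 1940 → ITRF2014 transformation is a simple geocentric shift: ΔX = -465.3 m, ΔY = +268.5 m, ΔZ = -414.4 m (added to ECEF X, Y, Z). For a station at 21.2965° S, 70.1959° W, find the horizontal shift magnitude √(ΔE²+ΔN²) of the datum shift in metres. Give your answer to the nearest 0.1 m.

637.7 m

At φ = -21.2965°, λ = -70.1959°: sin φ = -0.363194, cos φ = 0.931713, sin λ = -0.940857, cos λ = 0.338805.
ΔE = −sin λ·ΔX + cos λ·ΔY = −(-0.940857)·(-465.3) + (0.338805)·(268.5) = -346.81 m.
ΔN = −sin φ cos λ·ΔX − sin φ sin λ·ΔY + cos φ·ΔZ = −(-0.363194)(0.338805)(-465.3) − (-0.363194)(-0.940857)(268.5) + (0.931713)(-414.4) = -535.11 m.
Horizontal magnitude = √(ΔE² + ΔN²) = √((-346.81)² + (-535.11)²) = 637.67 m.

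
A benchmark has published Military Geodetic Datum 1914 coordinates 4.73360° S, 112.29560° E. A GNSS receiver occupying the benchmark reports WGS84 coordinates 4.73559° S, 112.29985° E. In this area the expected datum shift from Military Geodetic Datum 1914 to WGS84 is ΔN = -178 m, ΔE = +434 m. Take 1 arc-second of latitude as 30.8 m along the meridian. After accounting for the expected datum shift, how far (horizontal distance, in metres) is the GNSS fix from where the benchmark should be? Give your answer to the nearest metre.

Observed coordinate differences: Δφ = -0.00199°, Δλ = +0.00425°.
Converting to metres (1° lat = 110880 m, cos φ = 0.996589): observed ΔN = -220.7 m, observed ΔE = 469.6 m.
Subtracting the expected shift leaves a residual of -220.7 − (-178) = -42.7 m north and 469.6 − (434) = 35.6 m east.
Residual distance = √((-42.7)² + 35.6²) = 55.6 m.

56 m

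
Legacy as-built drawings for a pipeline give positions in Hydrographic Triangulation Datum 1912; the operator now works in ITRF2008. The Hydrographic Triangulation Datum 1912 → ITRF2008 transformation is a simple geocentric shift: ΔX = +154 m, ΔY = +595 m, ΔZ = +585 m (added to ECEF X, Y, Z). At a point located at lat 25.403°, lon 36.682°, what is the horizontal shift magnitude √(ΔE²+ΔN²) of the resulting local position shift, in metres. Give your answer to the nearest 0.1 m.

The local east axis at (φ, λ) is (−sin λ, cos λ, 0), so ΔE = −sin(36.682°)·154 + cos(36.682°)·595 = 385.17 m.
The local north axis is (−sin φ cos λ, −sin φ sin λ, cos φ), giving ΔN = -52.980 − 152.476 + 528.438 = 322.98 m.
Horizontal magnitude = √(ΔE² + ΔN²) = √(385.17² + 322.98²) = 502.67 m.

502.7 m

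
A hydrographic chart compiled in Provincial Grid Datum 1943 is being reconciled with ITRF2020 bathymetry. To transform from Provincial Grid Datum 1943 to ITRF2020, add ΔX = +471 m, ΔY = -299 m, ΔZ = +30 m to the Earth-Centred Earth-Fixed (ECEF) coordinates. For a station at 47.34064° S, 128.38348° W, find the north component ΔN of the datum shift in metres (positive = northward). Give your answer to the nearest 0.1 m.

The local north axis is (−sin φ cos λ, −sin φ sin λ, cos φ), giving ΔN = -215.069 + 172.360 + 20.329 = -22.38 m.

ΔN = -22.4 m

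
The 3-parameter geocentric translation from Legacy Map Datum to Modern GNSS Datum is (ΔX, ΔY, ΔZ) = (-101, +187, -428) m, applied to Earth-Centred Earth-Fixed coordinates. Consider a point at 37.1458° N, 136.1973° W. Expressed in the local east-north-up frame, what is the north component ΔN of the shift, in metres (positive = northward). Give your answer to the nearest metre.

ΔN = -307 m

The local north axis is (−sin φ cos λ, −sin φ sin λ, cos φ), giving ΔN = -44.017 + 78.160 − 341.159 = -307.02 m.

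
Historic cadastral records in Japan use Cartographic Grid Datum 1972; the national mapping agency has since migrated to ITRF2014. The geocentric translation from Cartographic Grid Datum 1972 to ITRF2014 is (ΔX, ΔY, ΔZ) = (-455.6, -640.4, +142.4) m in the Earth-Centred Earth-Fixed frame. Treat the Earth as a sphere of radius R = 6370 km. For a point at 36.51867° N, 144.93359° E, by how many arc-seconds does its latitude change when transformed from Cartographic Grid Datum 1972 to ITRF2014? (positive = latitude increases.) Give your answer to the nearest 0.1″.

Δφ = 3.6″

sin φ = 0.595085, cos φ = 0.803663, sin λ = 0.574526, cos λ = -0.818487.
North component: ΔN = −sin φ cos λ·ΔX − sin φ sin λ·ΔY + cos φ·ΔZ = −(0.595085)(-0.818487)(-455.6) − (0.595085)(0.574526)(-640.4) + (0.803663)(142.4) = 111.48 m.
1° of latitude spans πR/180 = 111177 m, so Δφ = 111.48 / 111177 × 3600 = 3.610″.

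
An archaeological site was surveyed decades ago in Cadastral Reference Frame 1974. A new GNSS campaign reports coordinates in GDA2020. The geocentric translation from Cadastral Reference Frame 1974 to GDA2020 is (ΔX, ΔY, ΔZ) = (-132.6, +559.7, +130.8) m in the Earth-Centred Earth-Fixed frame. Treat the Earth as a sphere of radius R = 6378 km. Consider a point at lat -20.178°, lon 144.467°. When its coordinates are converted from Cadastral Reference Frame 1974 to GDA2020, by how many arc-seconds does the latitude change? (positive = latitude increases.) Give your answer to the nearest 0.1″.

Δφ = 8.8″

sin φ = -0.344938, cos φ = 0.938626, sin λ = 0.581172, cos λ = -0.813781.
North component: ΔN = −sin φ cos λ·ΔX − sin φ sin λ·ΔY + cos φ·ΔZ = −(-0.344938)(-0.813781)(-132.6) − (-0.344938)(0.581172)(559.7) + (0.938626)(130.8) = 272.20 m.
1° of latitude spans πR/180 = 111317 m, so Δφ = 272.20 / 111317 × 3600 = 8.803″.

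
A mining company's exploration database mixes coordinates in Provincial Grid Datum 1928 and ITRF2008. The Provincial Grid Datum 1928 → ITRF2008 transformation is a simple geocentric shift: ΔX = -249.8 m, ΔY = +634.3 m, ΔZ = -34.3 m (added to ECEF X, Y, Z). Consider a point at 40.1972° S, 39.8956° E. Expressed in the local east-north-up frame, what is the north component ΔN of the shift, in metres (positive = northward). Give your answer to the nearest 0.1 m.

At φ = -40.1972°, λ = 39.8956°: sin φ = -0.645420, cos φ = 0.763828, sin λ = 0.641391, cos λ = 0.767214.
ΔN = −sin φ cos λ·ΔX − sin φ sin λ·ΔY + cos φ·ΔZ = −(-0.645420)(0.767214)(-249.8) − (-0.645420)(0.641391)(634.3) + (0.763828)(-34.3) = 112.68 m.

ΔN = 112.7 m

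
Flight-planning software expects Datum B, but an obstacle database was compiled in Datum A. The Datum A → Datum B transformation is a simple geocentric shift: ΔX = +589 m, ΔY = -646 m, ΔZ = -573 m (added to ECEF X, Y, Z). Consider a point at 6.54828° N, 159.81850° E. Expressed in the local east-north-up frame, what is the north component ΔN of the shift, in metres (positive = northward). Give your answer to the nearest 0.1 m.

ΔN = -480.8 m

At φ = 6.54828°, λ = 159.81850°: sin φ = 0.114040, cos φ = 0.993476, sin λ = 0.344995, cos λ = -0.938604.
ΔN = −sin φ cos λ·ΔX − sin φ sin λ·ΔY + cos φ·ΔZ = −(0.114040)(-0.938604)(589) − (0.114040)(0.344995)(-646) + (0.993476)(-573) = -480.80 m.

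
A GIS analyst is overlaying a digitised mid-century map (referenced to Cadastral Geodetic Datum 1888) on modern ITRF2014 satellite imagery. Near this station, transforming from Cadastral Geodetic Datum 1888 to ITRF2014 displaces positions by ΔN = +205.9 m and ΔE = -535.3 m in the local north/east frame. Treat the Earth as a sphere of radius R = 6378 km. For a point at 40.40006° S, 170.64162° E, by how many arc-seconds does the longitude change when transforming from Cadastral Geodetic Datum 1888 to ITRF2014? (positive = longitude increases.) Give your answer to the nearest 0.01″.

At latitude -40.40006°, cos φ = 0.761538.
One radian of longitude at latitude φ spans R cos φ, so Δλ = ΔE / (R cos φ) = -535.3 / (6378000 × 0.761538) = -1.1021e-04 rad = -22.732″.

Δλ = -22.73″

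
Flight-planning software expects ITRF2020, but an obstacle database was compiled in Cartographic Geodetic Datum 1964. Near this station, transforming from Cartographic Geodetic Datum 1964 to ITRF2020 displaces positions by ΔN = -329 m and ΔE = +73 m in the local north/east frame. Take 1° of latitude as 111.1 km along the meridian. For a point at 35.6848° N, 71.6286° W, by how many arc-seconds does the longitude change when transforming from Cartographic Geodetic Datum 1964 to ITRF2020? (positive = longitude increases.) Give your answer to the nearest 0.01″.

At latitude 35.6848°, cos φ = 0.812238.
1° of longitude at this latitude = 111.1 × cos φ = 90.24 km, so Δλ = 73.0 / 90239.7 = 0.0008090° = 2.912″.

Δλ = 2.91″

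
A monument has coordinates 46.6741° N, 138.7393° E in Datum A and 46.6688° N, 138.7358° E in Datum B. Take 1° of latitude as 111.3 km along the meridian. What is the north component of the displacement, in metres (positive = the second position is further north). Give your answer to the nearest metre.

ΔN = -590 m

Δφ = 46.6688° − 46.6741° = -0.0053°; Δλ = 138.7358° − 138.7393° = -0.0035°.
ΔN = Δφ × 111300 = -589.9 m; ΔE = Δλ × 111300 × cos(46.6741°) = -0.0035 × 111300 × 0.686147 = -267.3 m.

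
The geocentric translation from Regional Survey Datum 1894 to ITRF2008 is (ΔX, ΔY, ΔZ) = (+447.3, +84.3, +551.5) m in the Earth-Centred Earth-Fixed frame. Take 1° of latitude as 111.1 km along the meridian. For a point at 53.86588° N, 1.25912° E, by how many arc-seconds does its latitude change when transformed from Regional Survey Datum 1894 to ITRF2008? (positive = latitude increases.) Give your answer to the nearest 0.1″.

Δφ = -1.2″

sin φ = 0.807639, cos φ = 0.589677, sin λ = 0.021974, cos λ = 0.999759.
North component: ΔN = −sin φ cos λ·ΔX − sin φ sin λ·ΔY + cos φ·ΔZ = −(0.807639)(0.999759)(447.3) − (0.807639)(0.021974)(84.3) + (0.589677)(551.5) = -37.46 m.
1° of latitude spans 111100 m, so Δφ = -37.46 / 111100 × 3600 = -1.214″.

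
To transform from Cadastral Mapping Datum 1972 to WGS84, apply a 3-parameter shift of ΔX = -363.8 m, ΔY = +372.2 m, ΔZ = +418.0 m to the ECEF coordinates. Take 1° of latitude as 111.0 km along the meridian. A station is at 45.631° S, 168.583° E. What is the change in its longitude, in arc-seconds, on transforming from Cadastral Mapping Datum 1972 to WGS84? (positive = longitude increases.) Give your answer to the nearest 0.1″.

sin φ = -0.714851, cos φ = 0.699277, sin λ = 0.197948, cos λ = -0.980212.
East component: ΔE = −sin λ·ΔX + cos λ·ΔY = −(0.197948)(-363.8) + (-0.980212)(372.2) = -292.82 m.
1° of latitude spans 111000 m; at latitude φ, 1° of longitude spans that × cos φ = 77619.7 m, so Δλ = -292.82 / 77619.7 × 3600 = -13.581″.

Δλ = -13.6″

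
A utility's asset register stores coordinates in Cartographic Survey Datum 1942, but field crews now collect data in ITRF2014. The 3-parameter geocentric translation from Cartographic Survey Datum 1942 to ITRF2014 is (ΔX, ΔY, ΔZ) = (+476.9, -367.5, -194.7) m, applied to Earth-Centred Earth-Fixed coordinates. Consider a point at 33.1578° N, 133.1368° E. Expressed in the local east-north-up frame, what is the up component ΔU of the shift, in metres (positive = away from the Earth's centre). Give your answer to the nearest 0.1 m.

The local up (radial) axis is (cos φ cos λ, cos φ sin λ, sin φ), giving ΔU = -272.981 − 224.506 − 106.491 = -603.98 m.

ΔU = -604.0 m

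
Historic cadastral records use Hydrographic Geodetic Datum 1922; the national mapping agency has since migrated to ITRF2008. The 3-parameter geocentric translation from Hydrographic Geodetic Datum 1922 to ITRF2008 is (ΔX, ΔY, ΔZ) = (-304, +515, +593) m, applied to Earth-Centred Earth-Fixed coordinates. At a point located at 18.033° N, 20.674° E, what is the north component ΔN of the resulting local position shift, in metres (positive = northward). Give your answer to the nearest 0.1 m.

At φ = 18.033°, λ = 20.674°: sin φ = 0.309565, cos φ = 0.950878, sin λ = 0.353050, cos λ = 0.935604.
ΔN = −sin φ cos λ·ΔX − sin φ sin λ·ΔY + cos φ·ΔZ = −(0.309565)(0.935604)(-304) − (0.309565)(0.353050)(515) + (0.950878)(593) = 595.63 m.

ΔN = 595.6 m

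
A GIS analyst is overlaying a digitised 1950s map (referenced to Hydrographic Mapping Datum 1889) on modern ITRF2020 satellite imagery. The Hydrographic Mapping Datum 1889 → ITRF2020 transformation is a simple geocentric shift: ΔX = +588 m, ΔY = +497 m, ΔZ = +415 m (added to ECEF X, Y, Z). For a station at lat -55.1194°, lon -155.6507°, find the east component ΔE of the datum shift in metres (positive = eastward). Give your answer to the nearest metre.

ΔE = -210 m

The local east axis at (φ, λ) is (−sin λ, cos λ, 0), so ΔE = −sin(-155.6507°)·588 + cos(-155.6507°)·497 = -210.36 m.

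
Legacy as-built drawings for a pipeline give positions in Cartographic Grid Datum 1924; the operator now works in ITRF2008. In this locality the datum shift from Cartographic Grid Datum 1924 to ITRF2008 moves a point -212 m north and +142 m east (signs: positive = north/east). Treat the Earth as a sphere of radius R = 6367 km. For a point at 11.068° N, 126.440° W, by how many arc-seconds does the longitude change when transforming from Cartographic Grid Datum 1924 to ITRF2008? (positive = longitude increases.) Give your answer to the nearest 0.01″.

Δλ = 4.69″

At latitude 11.068°, cos φ = 0.981400.
One radian of longitude at latitude φ spans R cos φ, so Δλ = ΔE / (R cos φ) = 142.0 / (6367000 × 0.981400) = 2.2725e-05 rad = 4.687″.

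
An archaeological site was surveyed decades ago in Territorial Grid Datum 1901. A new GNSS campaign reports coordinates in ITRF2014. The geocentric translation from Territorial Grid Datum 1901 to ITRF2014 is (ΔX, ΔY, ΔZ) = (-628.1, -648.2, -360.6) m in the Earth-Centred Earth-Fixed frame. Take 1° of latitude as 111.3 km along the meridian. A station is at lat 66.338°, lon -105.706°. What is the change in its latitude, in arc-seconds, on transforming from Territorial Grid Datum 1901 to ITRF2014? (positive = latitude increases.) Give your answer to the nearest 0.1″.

sin φ = 0.915929, cos φ = 0.401340, sin λ = -0.962663, cos λ = -0.270701.
North component: ΔN = −sin φ cos λ·ΔX − sin φ sin λ·ΔY + cos φ·ΔZ = −(0.915929)(-0.270701)(-628.1) − (0.915929)(-0.962663)(-648.2) + (0.401340)(-360.6) = -871.99 m.
1° of latitude spans 111300 m, so Δφ = -871.99 / 111300 × 3600 = -28.205″.

Δφ = -28.2″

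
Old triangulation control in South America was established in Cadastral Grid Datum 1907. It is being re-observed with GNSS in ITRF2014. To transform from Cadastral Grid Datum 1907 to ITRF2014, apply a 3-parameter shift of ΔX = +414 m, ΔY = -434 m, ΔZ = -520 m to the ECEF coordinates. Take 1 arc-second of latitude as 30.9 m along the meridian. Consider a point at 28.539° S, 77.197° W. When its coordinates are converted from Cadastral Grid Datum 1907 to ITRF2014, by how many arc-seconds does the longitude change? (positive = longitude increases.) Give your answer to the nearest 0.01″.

Δλ = 11.33″

sin φ = -0.477757, cos φ = 0.878492, sin λ = -0.975138, cos λ = 0.221600.
East component: ΔE = −sin λ·ΔX + cos λ·ΔY = −(-0.975138)(414) + (0.221600)(-434) = 307.53 m.
1° of latitude spans 3600 × 30.90 = 111240 m; at latitude φ, 1° of longitude spans that × cos φ = 97723.5 m, so Δλ = 307.53 / 97723.5 × 3600 = 11.329″.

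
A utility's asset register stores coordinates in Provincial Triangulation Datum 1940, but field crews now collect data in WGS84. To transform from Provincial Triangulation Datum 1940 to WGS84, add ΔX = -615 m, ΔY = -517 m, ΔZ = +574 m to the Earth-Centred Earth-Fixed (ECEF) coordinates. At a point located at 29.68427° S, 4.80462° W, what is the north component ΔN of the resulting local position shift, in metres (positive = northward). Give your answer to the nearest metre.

ΔN = 217 m

The local north axis is (−sin φ cos λ, −sin φ sin λ, cos φ), giving ΔN = -303.490 + 21.445 + 498.673 = 216.63 m.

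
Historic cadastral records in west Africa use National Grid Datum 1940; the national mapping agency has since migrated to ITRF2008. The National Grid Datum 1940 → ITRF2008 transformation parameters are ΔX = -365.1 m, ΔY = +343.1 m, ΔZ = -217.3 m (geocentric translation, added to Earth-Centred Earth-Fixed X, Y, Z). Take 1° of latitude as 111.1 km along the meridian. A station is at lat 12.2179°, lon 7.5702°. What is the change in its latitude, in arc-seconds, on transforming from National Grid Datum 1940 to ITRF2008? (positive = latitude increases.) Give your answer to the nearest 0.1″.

Δφ = -4.7″

sin φ = 0.211630, cos φ = 0.977350, sin λ = 0.131741, cos λ = 0.991284.
North component: ΔN = −sin φ cos λ·ΔX − sin φ sin λ·ΔY + cos φ·ΔZ = −(0.211630)(0.991284)(-365.1) − (0.211630)(0.131741)(343.1) + (0.977350)(-217.3) = -145.35 m.
1° of latitude spans 111100 m, so Δφ = -145.35 / 111100 × 3600 = -4.710″.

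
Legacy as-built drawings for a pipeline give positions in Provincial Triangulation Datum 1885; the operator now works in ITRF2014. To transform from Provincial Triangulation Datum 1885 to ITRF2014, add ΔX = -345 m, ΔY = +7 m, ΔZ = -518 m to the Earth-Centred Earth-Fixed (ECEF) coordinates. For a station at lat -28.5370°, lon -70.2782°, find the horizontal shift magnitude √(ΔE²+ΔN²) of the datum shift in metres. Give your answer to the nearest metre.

607 m

At φ = -28.5370°, λ = -70.2782°: sin φ = -0.477726, cos φ = 0.878509, sin λ = -0.941342, cos λ = 0.337453.
ΔE = −sin λ·ΔX + cos λ·ΔY = −(-0.941342)·(-345) + (0.337453)·(7) = -322.40 m.
ΔN = −sin φ cos λ·ΔX − sin φ sin λ·ΔY + cos φ·ΔZ = −(-0.477726)(0.337453)(-345) − (-0.477726)(-0.941342)(7) + (0.878509)(-518) = -513.83 m.
Horizontal magnitude = √(ΔE² + ΔN²) = √((-322.40)² + (-513.83)²) = 606.60 m.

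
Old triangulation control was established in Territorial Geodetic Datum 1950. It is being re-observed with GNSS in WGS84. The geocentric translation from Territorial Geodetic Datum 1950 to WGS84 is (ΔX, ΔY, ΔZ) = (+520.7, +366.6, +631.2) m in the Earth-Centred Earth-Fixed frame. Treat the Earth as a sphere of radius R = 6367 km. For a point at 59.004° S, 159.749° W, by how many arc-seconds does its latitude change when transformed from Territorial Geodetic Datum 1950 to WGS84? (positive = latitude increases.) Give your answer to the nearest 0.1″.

Δφ = -6.6″

sin φ = -0.857203, cos φ = 0.514978, sin λ = -0.346133, cos λ = -0.938185.
North component: ΔN = −sin φ cos λ·ΔX − sin φ sin λ·ΔY + cos φ·ΔZ = −(-0.857203)(-0.938185)(520.7) − (-0.857203)(-0.346133)(366.6) + (0.514978)(631.2) = -202.47 m.
1° of latitude spans πR/180 = 111125 m, so Δφ = -202.47 / 111125 × 3600 = -6.559″.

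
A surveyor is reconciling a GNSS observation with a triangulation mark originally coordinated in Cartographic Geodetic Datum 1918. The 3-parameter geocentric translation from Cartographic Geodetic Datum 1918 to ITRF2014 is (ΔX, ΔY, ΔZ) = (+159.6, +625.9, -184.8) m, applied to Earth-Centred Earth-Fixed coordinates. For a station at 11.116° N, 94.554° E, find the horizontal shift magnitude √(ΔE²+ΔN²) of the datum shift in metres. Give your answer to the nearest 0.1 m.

364.8 m

The local east axis at (φ, λ) is (−sin λ, cos λ, 0), so ΔE = −sin(94.554°)·159.6 + cos(94.554°)·625.9 = -208.79 m.
The local north axis is (−sin φ cos λ, −sin φ sin λ, cos φ), giving ΔN = 2.443 − 120.290 − 181.333 = -299.18 m.
Horizontal magnitude = √(ΔE² + ΔN²) = √((-208.79)² + (-299.18)²) = 364.83 m.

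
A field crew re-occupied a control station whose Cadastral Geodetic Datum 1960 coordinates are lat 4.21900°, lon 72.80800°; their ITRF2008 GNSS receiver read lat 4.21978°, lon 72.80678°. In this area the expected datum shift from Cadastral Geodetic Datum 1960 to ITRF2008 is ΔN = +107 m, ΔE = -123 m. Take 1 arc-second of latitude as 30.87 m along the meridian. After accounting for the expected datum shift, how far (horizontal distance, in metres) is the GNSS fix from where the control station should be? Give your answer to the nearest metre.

Observed coordinate differences: Δφ = +0.00078°, Δλ = -0.00122°.
Converting to metres (1° lat = 111132 m, cos φ = 0.997290): observed ΔN = 86.7 m, observed ΔE = -135.2 m.
Subtracting the expected shift leaves a residual of 86.7 − (107) = -20.3 m north and -135.2 − (-123) = -12.2 m east.
Residual distance = √((-20.3)² + (-12.2)²) = 23.7 m.

24 m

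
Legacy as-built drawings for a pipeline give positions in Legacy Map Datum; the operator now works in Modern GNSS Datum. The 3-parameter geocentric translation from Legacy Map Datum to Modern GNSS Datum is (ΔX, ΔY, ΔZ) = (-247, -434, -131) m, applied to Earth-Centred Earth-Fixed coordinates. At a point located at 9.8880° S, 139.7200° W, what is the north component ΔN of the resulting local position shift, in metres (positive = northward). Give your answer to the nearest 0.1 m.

At φ = -9.8880°, λ = -139.7200°: sin φ = -0.171723, cos φ = 0.985145, sin λ = -0.646524, cos λ = -0.762894.
ΔN = −sin φ cos λ·ΔX − sin φ sin λ·ΔY + cos φ·ΔZ = −(-0.171723)(-0.762894)(-247) − (-0.171723)(-0.646524)(-434) + (0.985145)(-131) = -48.51 m.

ΔN = -48.5 m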